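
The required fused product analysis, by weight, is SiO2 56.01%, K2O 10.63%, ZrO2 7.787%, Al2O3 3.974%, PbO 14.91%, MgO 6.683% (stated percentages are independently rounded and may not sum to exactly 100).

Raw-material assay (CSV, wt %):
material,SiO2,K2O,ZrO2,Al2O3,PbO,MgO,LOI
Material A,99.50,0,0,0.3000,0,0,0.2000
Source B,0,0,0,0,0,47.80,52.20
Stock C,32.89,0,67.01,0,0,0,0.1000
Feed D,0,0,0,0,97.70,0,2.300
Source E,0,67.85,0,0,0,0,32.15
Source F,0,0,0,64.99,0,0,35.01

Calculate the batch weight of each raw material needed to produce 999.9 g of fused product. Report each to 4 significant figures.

Batch per 999.9 g fused product:
  Material A: 524.4 g
  Source B: 139.8 g
  Stock C: 116.2 g
  Feed D: 152.6 g
  Source E: 156.7 g
  Source F: 58.72 g
Total batch = 1148 g; LOI loss = 148.6 g; yield = 87.06%

The intermediate values are printed (rounded to 4 significant digits) between the steps — the working math maintains full float precision end to end. Each reported figure is rounded once only; the derived quantities, which include ignition loss, glass mass, six oxide percentages, the totals, the yield, are re-derived at exact precision, exactly as shown in problem or answer, starting from the weights per 999.9 g of glass.
Target masses of each oxide per 999.9 g fused product:
  SiO2: 56.01% × 999.9 = 560.0 g
  K2O: 10.63% × 999.9 = 106.3 g
  ZrO2: 7.787% × 999.9 = 77.86 g
  Al2O3: 3.974% × 999.9 = 39.74 g
  PbO: 14.91% × 999.9 = 149.1 g
  MgO: 6.683% × 999.9 = 66.82 g
Oxide-by-oxide audit working from each reported weight, per the basis as stated (every target is met by its sum within answer rounding):
  SiO2: 524.4·0.9950 + 116.2·0.3289 = 560.0 g (target 560.0 g)
  K2O: 156.7·0.6785 = 106.3 g (target 106.3 g)
  ZrO2: 116.2·0.6701 = 77.87 g (target 77.86 g)
  Al2O3: 524.4·0.003000 + 58.72·0.6499 = 39.74 g (target 39.74 g)
  PbO: 152.6·0.9770 = 149.1 g (target 149.1 g)
  MgO: 139.8·0.4780 = 66.82 g (target 66.82 g)
Glass-mass sanity pass: whole batch net of LOI = 999.8 g (the targets, summed, come to 999.8 g; with the basis standing at 999.9 g — a pure rounding effect).
Adding the batch up: Σ batch = 1148 g; the LOI term Σ batch·LOI equals 148.6 g; yield: glass divided by total = 87.06%.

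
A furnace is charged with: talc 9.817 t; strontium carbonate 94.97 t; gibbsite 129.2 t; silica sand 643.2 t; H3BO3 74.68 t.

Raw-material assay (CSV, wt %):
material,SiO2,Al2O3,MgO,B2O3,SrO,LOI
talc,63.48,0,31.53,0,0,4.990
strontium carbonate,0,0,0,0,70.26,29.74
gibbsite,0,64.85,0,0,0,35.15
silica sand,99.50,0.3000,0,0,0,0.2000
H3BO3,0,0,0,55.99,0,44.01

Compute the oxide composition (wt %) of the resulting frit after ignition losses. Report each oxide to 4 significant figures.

Intermediates are shown rounded to four significant digits at each printed step — every computation carries exact precision in all steps — a single rounding produces every reported number — the derived quantities are computed at exact precision (totals, net glass mass, ignition loss, the five compositions, yield) from the batch weights per 843.6 t of glass, precisely as stated by the problem or the answer.
Oxide masses out of the charge:
  SiO2: 9.817·0.6348 + 643.2·0.9950 = 646.2 t
  Al2O3: 129.2·0.6485 + 643.2·0.003000 = 85.72 t
  MgO: 9.817·0.3153 = 3.095 t
  B2O3: 74.68·0.5599 = 41.81 t
  SrO: 94.97·0.7026 = 66.73 t
LOI: 9.817·0.04990 + 94.97·0.2974 + 129.2·0.3515 + 643.2·0.002000 + 74.68·0.4401 = 108.3 t
The glass mass, total less LOI, = 951.9 − 108.3 = 843.6 t (= Σ oxide masses)
oxide / glass × 100 gives the wt %

Glass mass = 843.6 t (batch 951.9 − LOI 108.3).
Composition: SiO2 76.61%, Al2O3 10.16%, MgO 0.3669%, B2O3 4.957%, SrO 7.910%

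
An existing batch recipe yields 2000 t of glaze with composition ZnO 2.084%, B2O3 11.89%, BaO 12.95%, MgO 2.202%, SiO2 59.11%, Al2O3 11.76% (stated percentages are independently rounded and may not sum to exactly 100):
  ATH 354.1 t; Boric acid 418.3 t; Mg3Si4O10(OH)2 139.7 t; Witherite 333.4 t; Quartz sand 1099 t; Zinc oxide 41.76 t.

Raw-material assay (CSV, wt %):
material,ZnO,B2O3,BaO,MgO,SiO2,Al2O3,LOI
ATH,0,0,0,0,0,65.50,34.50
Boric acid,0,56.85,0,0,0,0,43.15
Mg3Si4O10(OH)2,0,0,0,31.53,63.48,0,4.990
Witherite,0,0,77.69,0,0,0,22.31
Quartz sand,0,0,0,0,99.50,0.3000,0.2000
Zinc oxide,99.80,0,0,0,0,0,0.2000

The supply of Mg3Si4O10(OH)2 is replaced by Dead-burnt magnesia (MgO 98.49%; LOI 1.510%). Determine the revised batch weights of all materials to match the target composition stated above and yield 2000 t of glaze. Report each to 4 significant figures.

Revised batch per 2000 t glaze:
  ATH: 353.6 t
  Boric acid: 418.3 t
  Dead-burnt magnesia: 44.72 t
  Witherite: 333.4 t
  Quartz sand: 1188 t
  Zinc oxide: 41.76 t
Total batch = 2380 t; LOI loss = 380.0 t

Rounding to four significant figures extends to every in-between result as shown. Exact precision is carried through every step. Exactly one rounding is applied to every reported result; all derived quantities, including yield, totals, six oxide percentages, LOI, glass mass, are re-derived using the weight values for 2000 t of glass in full precision as they appear in either problem or answer.
The oxide mass targets at 2000 t glaze:
  ZnO: 2.084% × 2000 = 41.68 t
  B2O3: 11.89% × 2000 = 237.8 t
  BaO: 12.95% × 2000 = 259.0 t
  MgO: 2.202% × 2000 = 44.04 t
  SiO2: 59.11% × 2000 = 1182 t
  Al2O3: 11.76% × 2000 = 235.2 t
Verifying the oxide balance from the weights as reported, on the stated basis (summed amounts equal target values inside rounding margins):
  ZnO: 41.76·0.9980 = 41.68 t (target 41.68 t)
  B2O3: 418.3·0.5685 = 237.8 t (target 237.8 t)
  BaO: 333.4·0.7769 = 259.0 t (target 259.0 t)
  MgO: 44.72·0.9849 = 44.04 t (target 44.04 t)
  SiO2: 1188·0.9950 = 1182 t (target 1182 t)
  Al2O3: 353.6·0.6550 + 1188·0.003000 = 235.2 t (target 235.2 t)
Glass-mass bookkeeping: batch total minus LOI = 2000 t (summing oxide targets gives 2000 t; with the basis standing at 2000 t — any gap is answer rounding).
Summing the batch: Σ batch = 2380 t; the LOI term Σ batch·LOI equals 380.0 t; yield, glass over the total, = 84.03%.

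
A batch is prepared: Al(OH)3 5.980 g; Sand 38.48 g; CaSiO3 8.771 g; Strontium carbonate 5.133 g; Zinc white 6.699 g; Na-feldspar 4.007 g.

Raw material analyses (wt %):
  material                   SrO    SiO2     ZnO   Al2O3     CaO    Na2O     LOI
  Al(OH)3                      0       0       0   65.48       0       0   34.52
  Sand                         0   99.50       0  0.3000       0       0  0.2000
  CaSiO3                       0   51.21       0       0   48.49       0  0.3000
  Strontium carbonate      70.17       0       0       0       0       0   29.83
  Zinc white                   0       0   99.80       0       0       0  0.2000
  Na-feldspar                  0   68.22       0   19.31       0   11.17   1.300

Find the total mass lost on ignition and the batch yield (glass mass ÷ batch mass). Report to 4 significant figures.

The whole derivation holds exact precision at each step; in-progress results are displayed, with 4-significant-digit rounding, within the worked lines — every reported result is rounded only once; the derived quantities (totals, the yield, net glass mass, LOI, the six compositions) are rebuilt from the batch weights for 65.31 g of glass in exact precision, as quoted within the problem or answer text.
LOI of each material in turn:
  Al(OH)3: 5.980 × 0.3452 = 2.064 g
  Sand: 38.48 × 0.002000 = 0.07696 g
  CaSiO3: 8.771 × 0.003000 = 0.02631 g
  Strontium carbonate: 5.133 × 0.2983 = 1.531 g
  Zinc white: 6.699 × 0.002000 = 0.01340 g
  Na-feldspar: 4.007 × 0.01300 = 0.05209 g
Total LOI = 3.764 g
Glass = batch − LOI = 69.07 − 3.764 = 65.31 g

LOI loss = 3.764 g; glass = 65.31 g; yield = 94.55%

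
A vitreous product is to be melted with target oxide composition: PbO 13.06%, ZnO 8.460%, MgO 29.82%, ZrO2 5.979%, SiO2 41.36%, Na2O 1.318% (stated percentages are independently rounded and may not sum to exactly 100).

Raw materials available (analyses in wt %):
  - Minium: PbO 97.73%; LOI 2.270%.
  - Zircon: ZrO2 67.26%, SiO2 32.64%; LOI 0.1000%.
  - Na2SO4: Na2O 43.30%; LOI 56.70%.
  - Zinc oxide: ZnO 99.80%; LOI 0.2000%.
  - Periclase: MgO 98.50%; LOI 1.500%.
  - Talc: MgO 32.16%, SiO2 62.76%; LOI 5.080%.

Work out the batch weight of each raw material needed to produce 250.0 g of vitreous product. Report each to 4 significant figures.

Mid-chain values appear, rounded to four significant digits, in the printout — the whole derivation keeps exact precision through the solve — each reported number is rounded once only. The derived quantities are rebuilt from the weighed amounts at 250.0 g of glass in full float precision (totals, six oxide percentages, net glass mass, ignition loss, the yield) exactly as shown in the question or the answer.
Oxide mass targets, per 250.0 g vitreous product:
  PbO: 13.06% × 250.0 = 32.65 g
  ZnO: 8.460% × 250.0 = 21.15 g
  MgO: 29.82% × 250.0 = 74.55 g
  ZrO2: 5.979% × 250.0 = 14.95 g
  SiO2: 41.36% × 250.0 = 103.4 g
  Na2O: 1.318% × 250.0 = 3.295 g
Per-oxide balance check given the weights on record, against the basis in use (summed amounts equal target values within answer rounding):
  PbO: 33.41·0.9773 = 32.65 g (target 32.65 g)
  ZnO: 21.19·0.9980 = 21.15 g (target 21.15 g)
  MgO: 25.67·0.9850 + 153.2·0.3216 = 74.55 g (target 74.55 g)
  ZrO2: 22.22·0.6726 = 14.95 g (target 14.95 g)
  SiO2: 22.22·0.3264 + 153.2·0.6276 = 103.4 g (target 103.4 g)
  Na2O: 7.610·0.4330 = 3.295 g (target 3.295 g)
Auditing the glass mass value: net batch after ignition = 250.0 g (summing oxide targets gives 250.0 g; basis as stated: 250.0 g — deltas are rounding alone).
Adding the batch up: Σ batch = 263.3 g; ignition loss, Σ(batch × LOI) = 13.31 g; the yield ratio, glass ÷ batch: 94.95%.

Batch per 250.0 g vitreous product:
  Minium: 33.41 g
  Zircon: 22.22 g
  Na2SO4: 7.610 g
  Zinc oxide: 21.19 g
  Periclase: 25.67 g
  Talc: 153.2 g
Total batch = 263.3 g; LOI loss = 13.31 g; yield = 94.95%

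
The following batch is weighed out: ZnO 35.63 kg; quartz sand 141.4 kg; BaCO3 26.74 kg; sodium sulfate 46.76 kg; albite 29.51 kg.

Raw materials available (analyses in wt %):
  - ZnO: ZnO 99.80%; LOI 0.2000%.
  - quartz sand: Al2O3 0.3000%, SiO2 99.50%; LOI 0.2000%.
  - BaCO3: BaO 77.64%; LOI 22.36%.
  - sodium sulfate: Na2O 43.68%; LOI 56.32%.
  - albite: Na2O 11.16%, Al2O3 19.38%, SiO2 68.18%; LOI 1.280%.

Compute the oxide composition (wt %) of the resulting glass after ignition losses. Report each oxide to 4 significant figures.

Every computation runs at exact precision through the solve. Working values appear rounded to four significant digits in the working; each reported value takes just one rounding; the derived quantities (glass mass, the yield, totals, five oxide percentages, LOI) are computed in exact precision from the weighed amounts at 247.0 kg of glass precisely as stated by the question or the answer.
Mass of each oxide from the mix:
  Na2O: 46.76·0.4368 + 29.51·0.1116 = 23.72 kg
  ZnO: 35.63·0.9980 = 35.56 kg
  Al2O3: 141.4·0.003000 + 29.51·0.1938 = 6.143 kg
  BaO: 26.74·0.7764 = 20.76 kg
  SiO2: 141.4·0.9950 + 29.51·0.6818 = 160.8 kg
LOI: 35.63·0.002000 + 141.4·0.002000 + 26.74·0.2236 + 46.76·0.5632 + 29.51·0.01280 = 33.05 kg
Glass mass = batch − LOI = 280.0 − 33.05 = 247.0 kg (consistent with Σ oxide mass)
each wt % is 100 × oxide ÷ glass

Glass mass = 247.0 kg (batch 280.0 − LOI 33.05).
Composition: Na2O 9.603%, ZnO 14.40%, Al2O3 2.487%, BaO 8.405%, SiO2 65.11%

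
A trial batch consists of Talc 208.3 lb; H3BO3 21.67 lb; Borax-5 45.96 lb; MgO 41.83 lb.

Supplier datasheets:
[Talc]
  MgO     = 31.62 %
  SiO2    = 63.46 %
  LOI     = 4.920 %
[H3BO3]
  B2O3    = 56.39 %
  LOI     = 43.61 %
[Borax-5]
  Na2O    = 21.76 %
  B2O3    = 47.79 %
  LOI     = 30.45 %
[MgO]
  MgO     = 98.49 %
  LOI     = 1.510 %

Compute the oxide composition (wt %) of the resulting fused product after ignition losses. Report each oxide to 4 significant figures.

Glass mass = 283.4 lb (batch 317.8 − LOI 34.33).
Composition: Na2O 3.528%, MgO 37.77%, SiO2 46.64%, B2O3 12.06%

Values along the way are shown (rounded to four significant digits) in the printout. The whole derivation carries full float precision through the solve — every reported value is rounded only once — derived quantities (four oxide percentages, glass mass, yield, ignition loss, the totals) are re-derived in full float precision from the batch weights on 283.4 lb of glass, as set out in either problem or answer.
Per-oxide mass from batch:
  Na2O: 45.96·0.2176 = 10.00 lb
  MgO: 208.3·0.3162 + 41.83·0.9849 = 107.1 lb
  SiO2: 208.3·0.6346 = 132.2 lb
  B2O3: 21.67·0.5639 + 45.96·0.4779 = 34.18 lb
LOI: 208.3·0.04920 + 21.67·0.4361 + 45.96·0.3045 + 41.83·0.01510 = 34.33 lb
The glass mass, total less LOI, = 317.8 − 34.33 = 283.4 lb (= Σ oxide masses)
wt %: oxide over glass, times 100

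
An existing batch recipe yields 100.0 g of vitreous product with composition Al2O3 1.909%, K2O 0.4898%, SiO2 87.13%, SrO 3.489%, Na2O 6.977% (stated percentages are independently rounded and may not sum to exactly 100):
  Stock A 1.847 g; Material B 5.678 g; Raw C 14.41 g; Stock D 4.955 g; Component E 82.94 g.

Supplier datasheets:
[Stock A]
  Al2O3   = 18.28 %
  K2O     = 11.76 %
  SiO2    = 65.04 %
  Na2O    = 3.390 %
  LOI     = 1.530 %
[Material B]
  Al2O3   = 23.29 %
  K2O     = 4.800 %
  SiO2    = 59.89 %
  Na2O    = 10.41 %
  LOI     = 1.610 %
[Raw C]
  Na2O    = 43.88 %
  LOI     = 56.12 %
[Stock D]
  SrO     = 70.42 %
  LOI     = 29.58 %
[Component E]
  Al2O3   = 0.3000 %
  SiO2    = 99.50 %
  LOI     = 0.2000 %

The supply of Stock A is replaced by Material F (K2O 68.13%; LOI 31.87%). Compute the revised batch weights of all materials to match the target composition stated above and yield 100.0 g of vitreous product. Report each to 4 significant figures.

Revised batch per 100.0 g vitreous product:
  Material F: 0.2170 g
  Material B: 7.124 g
  Raw C: 14.21 g
  Stock D: 4.955 g
  Component E: 83.28 g
Total batch = 109.8 g; LOI loss = 9.791 g

Intermediates are shown, rounded to 4 significant digits, as written. The whole derivation maintains full float precision all the way through — a single rounding yields every reported figure. The derived quantities, which include net glass mass, totals, five oxide percentages, yield, ignition loss, are re-derived at exact precision, as set out in question or answer, from the batch weights at 100.0 g of glass.
Target masses of each oxide per 100.0 g vitreous product:
  Al2O3: 1.909% × 100.0 = 1.909 g
  K2O: 0.4898% × 100.0 = 0.4898 g
  SiO2: 87.13% × 100.0 = 87.13 g
  SrO: 3.489% × 100.0 = 3.489 g
  Na2O: 6.977% × 100.0 = 6.977 g
Mass-balance tally per oxide with the batch weights as given, versus the basis set out (summed amounts equal target values modulo rounding of the values):
  Al2O3: 7.124·0.2329 + 83.28·0.003000 = 1.909 g (target 1.909 g)
  K2O: 0.2170·0.6813 + 7.124·0.04800 = 0.4898 g (target 0.4898 g)
  SiO2: 7.124·0.5989 + 83.28·0.9950 = 87.13 g (target 87.13 g)
  SrO: 4.955·0.7042 = 3.489 g (target 3.489 g)
  Na2O: 7.124·0.1041 + 14.21·0.4388 = 6.977 g (target 6.977 g)
Glass-mass bookkeeping: the batch minus its LOI: 100.0 g (summing oxide targets gives 99.99 g; stated basis 100.0 g — differing by rounding only).
Summing the batch: Σ batch = 109.8 g; ignition loss, Σ(batch × LOI) = 9.791 g; yield = glass ÷ total batch = 91.08%.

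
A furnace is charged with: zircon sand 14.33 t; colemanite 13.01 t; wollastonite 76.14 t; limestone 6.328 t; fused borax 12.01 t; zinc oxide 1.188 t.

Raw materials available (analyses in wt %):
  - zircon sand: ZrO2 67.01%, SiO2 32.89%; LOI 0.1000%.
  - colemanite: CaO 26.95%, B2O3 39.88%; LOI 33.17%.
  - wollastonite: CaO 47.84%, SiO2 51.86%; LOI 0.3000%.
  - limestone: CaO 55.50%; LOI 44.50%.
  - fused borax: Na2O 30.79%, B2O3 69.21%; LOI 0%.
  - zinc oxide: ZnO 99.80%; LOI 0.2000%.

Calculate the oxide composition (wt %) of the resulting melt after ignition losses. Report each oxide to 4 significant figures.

Glass mass = 115.6 t (batch 123.0 − LOI 7.377).
Composition: ZrO2 8.305%, CaO 37.57%, Na2O 3.198%, B2O3 11.68%, ZnO 1.025%, SiO2 38.22%

Values along the way appear, rounded to four significant figures, between the steps; the whole derivation holds full precision all the way through — every reported number is rounded once only; all derived quantities (the six compositions, net glass mass, ignition loss, the totals, yield) are carried at exact precision from the weighed amounts on 115.6 t of glass, as they appear in the question or the answer.
Delivered oxide masses:
  ZrO2: 14.33·0.6701 = 9.603 t
  CaO: 13.01·0.2695 + 76.14·0.4784 + 6.328·0.5550 = 43.44 t
  Na2O: 12.01·0.3079 = 3.698 t
  B2O3: 13.01·0.3988 + 12.01·0.6921 = 13.50 t
  ZnO: 1.188·0.9980 = 1.186 t
  SiO2: 14.33·0.3289 + 76.14·0.5186 = 44.20 t
LOI: 14.33·0.001000 + 13.01·0.3317 + 76.14·0.003000 + 6.328·0.4450 + 1.188·0.002000 = 7.377 t
Glass = total batch minus LOI = 123.0 − 7.377 = 115.6 t (= Σ oxide masses)
wt %: oxide over glass, times 100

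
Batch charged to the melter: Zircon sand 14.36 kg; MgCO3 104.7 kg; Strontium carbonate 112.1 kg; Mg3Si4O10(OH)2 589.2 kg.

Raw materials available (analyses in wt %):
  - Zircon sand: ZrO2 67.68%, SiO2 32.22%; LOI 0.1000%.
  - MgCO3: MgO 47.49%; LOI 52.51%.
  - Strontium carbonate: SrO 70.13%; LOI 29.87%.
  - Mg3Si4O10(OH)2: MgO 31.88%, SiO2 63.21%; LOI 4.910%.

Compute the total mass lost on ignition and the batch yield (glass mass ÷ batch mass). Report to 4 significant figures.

All internal work carries full float precision throughout. Intermediates appear, with 4-significant-figure rounding, within the worked lines — every reported value sees exactly one rounding. All derived quantities are rebuilt at full precision (ignition loss, glass mass, four oxide percentages, the yield, the totals) using the weight values on 703.0 kg of glass, as they appear in problem or answer.
Per-material ignition loss:
  Zircon sand: 14.36 × 0.001000 = 0.01436 kg
  MgCO3: 104.7 × 0.5251 = 54.98 kg
  Strontium carbonate: 112.1 × 0.2987 = 33.48 kg
  Mg3Si4O10(OH)2: 589.2 × 0.04910 = 28.93 kg
Total LOI = 117.4 kg
Glass = batch − LOI = 820.4 − 117.4 = 703.0 kg

LOI loss = 117.4 kg; glass = 703.0 kg; yield = 85.69%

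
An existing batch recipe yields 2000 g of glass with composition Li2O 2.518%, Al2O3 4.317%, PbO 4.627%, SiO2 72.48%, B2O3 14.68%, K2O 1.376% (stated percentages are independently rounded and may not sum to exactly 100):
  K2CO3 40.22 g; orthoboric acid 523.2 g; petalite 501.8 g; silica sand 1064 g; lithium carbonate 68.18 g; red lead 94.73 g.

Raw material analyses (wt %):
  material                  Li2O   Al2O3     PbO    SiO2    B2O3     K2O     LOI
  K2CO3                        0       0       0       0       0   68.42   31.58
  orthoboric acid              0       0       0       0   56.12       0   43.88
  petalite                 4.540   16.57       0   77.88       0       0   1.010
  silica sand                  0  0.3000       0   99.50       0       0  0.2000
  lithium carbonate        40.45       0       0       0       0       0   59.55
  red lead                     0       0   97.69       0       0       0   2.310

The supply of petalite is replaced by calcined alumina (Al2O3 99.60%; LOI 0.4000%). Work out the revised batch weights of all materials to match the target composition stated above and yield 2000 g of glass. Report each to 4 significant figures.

Full float precision is maintained end to end; in-progress results are printed rounded to four significant figures across the worked steps. Exactly one rounding lands on every reported number — all derived quantities, including glass mass, totals, six oxide percentages, LOI, yield, are re-derived from the batch weights per 2000 g of glass at full float precision, exactly as printed in the problem or the answer.
Oxide-by-oxide targets in 2000 g glass:
  Li2O: 2.518% × 2000 = 50.36 g
  Al2O3: 4.317% × 2000 = 86.34 g
  PbO: 4.627% × 2000 = 92.54 g
  SiO2: 72.48% × 2000 = 1450 g
  B2O3: 14.68% × 2000 = 293.6 g
  K2O: 1.376% × 2000 = 27.52 g
Sums-versus-targets review on the weights just shown, per the basis as stated (oxide sums agree with the targets inside rounding margins):
  Li2O: 124.5·0.4045 = 50.36 g (target 50.36 g)
  Al2O3: 82.30·0.9960 + 1457·0.003000 = 86.34 g (target 86.34 g)
  PbO: 94.73·0.9769 = 92.54 g (target 92.54 g)
  SiO2: 1457·0.9950 = 1450 g (target 1450 g)
  B2O3: 523.2·0.5612 = 293.6 g (target 293.6 g)
  K2O: 40.22·0.6842 = 27.52 g (target 27.52 g)
Glass-mass sanity pass: Σ batch − LOI loss = 2000 g (oxide target masses add up to 2000 g; the stated basis being 2000 g — a pure rounding effect).
Summing the batch: Σ batch = 2322 g; ignition loss, Σ(batch × LOI) = 321.9 g; yield = glass ÷ total batch = 86.14%.

Revised batch per 2000 g glass:
  K2CO3: 40.22 g
  orthoboric acid: 523.2 g
  calcined alumina: 82.30 g
  silica sand: 1457 g
  lithium carbonate: 124.5 g
  red lead: 94.73 g
Total batch = 2322 g; LOI loss = 321.9 g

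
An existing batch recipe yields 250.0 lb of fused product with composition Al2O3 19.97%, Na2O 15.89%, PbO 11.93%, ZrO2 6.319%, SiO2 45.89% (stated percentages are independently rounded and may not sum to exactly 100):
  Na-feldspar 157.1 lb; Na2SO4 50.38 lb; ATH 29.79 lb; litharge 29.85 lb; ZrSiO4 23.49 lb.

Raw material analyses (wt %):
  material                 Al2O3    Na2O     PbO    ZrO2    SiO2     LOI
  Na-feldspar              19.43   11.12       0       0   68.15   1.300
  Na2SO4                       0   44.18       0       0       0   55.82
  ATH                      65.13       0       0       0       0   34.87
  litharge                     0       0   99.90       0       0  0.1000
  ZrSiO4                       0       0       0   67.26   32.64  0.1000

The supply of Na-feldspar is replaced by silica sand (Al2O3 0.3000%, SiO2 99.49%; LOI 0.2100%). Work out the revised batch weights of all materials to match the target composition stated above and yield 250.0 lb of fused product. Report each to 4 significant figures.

Revised batch per 250.0 lb fused product:
  silica sand: 107.6 lb
  Na2SO4: 89.92 lb
  ATH: 76.16 lb
  litharge: 29.85 lb
  ZrSiO4: 23.49 lb
Total batch = 327.0 lb; LOI loss = 77.03 lb

Working values are shown, rounded to 4 significant figures, in the working — all internal work holds exact precision in all steps — a single rounding finalizes every reported value; derived quantities, which include five oxide percentages, net glass mass, the yield, LOI, the totals, are rebuilt at full precision, precisely as stated by question or answer, using the weight values per 250.0 lb of glass.
Per-oxide target masses for 250.0 lb fused product:
  Al2O3: 19.97% × 250.0 = 49.92 lb
  Na2O: 15.89% × 250.0 = 39.72 lb
  PbO: 11.93% × 250.0 = 29.82 lb
  ZrO2: 6.319% × 250.0 = 15.80 lb
  SiO2: 45.89% × 250.0 = 114.7 lb
Balance tally, oxide-wise, using the reported weights, per the basis as stated (sums match the target masses given rounding of the digits):
  Al2O3: 107.6·0.003000 + 76.16·0.6513 = 49.93 lb (target 49.92 lb)
  Na2O: 89.92·0.4418 = 39.73 lb (target 39.72 lb)
  PbO: 29.85·0.9990 = 29.82 lb (target 29.82 lb)
  ZrO2: 23.49·0.6726 = 15.80 lb (target 15.80 lb)
  SiO2: 107.6·0.9949 + 23.49·0.3264 = 114.7 lb (target 114.7 lb)
Glass-mass sanity pass: net batch after ignition = 250.0 lb (the targets, summed, come to 250.0 lb; basis as stated: 250.0 lb — deltas are rounding alone).
Adding the batch up: Σ batch = 327.0 lb; LOI loss = Σ batch·LOI = 77.03 lb; yield: glass divided by total = 76.44%.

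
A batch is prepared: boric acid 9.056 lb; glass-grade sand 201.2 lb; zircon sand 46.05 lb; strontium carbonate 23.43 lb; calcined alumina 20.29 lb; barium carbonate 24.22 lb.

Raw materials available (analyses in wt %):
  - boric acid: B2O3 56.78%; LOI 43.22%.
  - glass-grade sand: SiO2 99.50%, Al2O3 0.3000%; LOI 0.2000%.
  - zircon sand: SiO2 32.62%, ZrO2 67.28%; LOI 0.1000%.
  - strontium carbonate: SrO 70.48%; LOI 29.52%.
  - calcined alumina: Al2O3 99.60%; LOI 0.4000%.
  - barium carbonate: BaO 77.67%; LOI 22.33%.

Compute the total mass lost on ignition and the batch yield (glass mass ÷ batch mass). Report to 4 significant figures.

The working math keeps full float precision in every operation — rounding to 4 significant figures applies to each in-between result as displayed. Every reported value is rounded just once. Derived quantities (net glass mass, totals, the six compositions, yield, LOI) are computed at full float precision from the batch weights for 307.5 lb of glass, exactly as printed in either problem or answer.
Material-by-material LOI:
  boric acid: 9.056 × 0.4322 = 3.914 lb
  glass-grade sand: 201.2 × 0.002000 = 0.4024 lb
  zircon sand: 46.05 × 0.001000 = 0.04605 lb
  strontium carbonate: 23.43 × 0.2952 = 6.917 lb
  calcined alumina: 20.29 × 0.004000 = 0.08116 lb
  barium carbonate: 24.22 × 0.2233 = 5.408 lb
Total LOI = 16.77 lb
Glass = batch − LOI = 324.2 − 16.77 = 307.5 lb

LOI loss = 16.77 lb; glass = 307.5 lb; yield = 94.83%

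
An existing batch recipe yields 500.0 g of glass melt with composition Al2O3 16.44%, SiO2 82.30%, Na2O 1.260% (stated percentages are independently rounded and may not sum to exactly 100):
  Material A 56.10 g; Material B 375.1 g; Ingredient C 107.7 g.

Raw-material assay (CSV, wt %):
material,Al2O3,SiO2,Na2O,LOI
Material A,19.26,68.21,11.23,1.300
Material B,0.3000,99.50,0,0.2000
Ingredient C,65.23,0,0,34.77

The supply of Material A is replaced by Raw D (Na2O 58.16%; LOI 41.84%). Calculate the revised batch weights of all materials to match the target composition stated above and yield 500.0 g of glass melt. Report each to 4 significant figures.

Every computation maintains full float precision in every operation; the intermediate values appear rounded to four significant digits across the worked steps. Exactly one rounding is applied to each reported value — derived quantities, which include yield, the three compositions, the totals, ignition loss, glass mass, are recomputed in full precision, as set out in problem or answer, from the weighed amounts for 500.0 g of glass.
Oxide mass targets, per 500.0 g glass melt:
  Al2O3: 16.44% × 500.0 = 82.20 g
  SiO2: 82.30% × 500.0 = 411.5 g
  Na2O: 1.260% × 500.0 = 6.300 g
Checking each oxide sum from the weights as reported, per the basis as stated (sum by sum, the targets are met within answer rounding):
  Al2O3: 413.6·0.003000 + 124.1·0.6523 = 82.19 g (target 82.20 g)
  SiO2: 413.6·0.9950 = 411.5 g (target 411.5 g)
  Na2O: 10.83·0.5816 = 6.299 g (target 6.300 g)
Auditing the glass mass value: net batch after ignition = 500.0 g (oxide target masses add up to 500.0 g; against the stated basis, 500.0 g — differing by rounding only).
Total batch = Σ batch = 548.5 g; LOI loss = Σ batch·LOI = 48.51 g; yield, glass over the total, = 91.16%.

Revised batch per 500.0 g glass melt:
  Raw D: 10.83 g
  Material B: 413.6 g
  Ingredient C: 124.1 g
Total batch = 548.5 g; LOI loss = 48.51 g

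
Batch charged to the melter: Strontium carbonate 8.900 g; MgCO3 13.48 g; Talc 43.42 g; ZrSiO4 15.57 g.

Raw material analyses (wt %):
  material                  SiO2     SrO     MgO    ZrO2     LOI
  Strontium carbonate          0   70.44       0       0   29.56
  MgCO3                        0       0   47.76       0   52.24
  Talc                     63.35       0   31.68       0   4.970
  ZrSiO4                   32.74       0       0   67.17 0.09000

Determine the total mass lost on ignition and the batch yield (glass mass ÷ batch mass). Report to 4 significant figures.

Working values are shown, rounded to four significant digits, in the working — all arithmetic maintains full precision through the solve. A single rounding completes every reported number — the derived quantities, which include yield, LOI, four oxide percentages, glass mass, the totals, are re-derived in full float precision, exactly as shown in the problem or the answer, using the weight values at 69.53 g of glass.
LOI of each material in turn:
  Strontium carbonate: 8.900 × 0.2956 = 2.631 g
  MgCO3: 13.48 × 0.5224 = 7.042 g
  Talc: 43.42 × 0.04970 = 2.158 g
  ZrSiO4: 15.57 × 9.000e-04 = 0.01401 g
Total LOI = 11.84 g
Glass = batch − LOI = 81.37 − 11.84 = 69.53 g

LOI loss = 11.84 g; glass = 69.53 g; yield = 85.44%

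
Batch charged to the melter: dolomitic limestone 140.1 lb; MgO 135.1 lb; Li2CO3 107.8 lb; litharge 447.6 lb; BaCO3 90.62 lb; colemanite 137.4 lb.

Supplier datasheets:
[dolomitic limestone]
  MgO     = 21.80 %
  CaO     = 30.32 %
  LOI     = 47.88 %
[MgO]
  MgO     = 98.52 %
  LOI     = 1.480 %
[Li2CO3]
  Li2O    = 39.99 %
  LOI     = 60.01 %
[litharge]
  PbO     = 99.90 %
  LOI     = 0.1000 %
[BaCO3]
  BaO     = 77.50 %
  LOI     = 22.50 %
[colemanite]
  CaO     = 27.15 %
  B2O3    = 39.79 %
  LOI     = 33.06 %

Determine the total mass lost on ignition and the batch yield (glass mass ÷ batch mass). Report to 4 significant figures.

The intermediate values appear (rounded to four significant figures) between the steps — exact precision is held through the solve; every reported value takes just one rounding; all derived quantities, including the totals, ignition loss, the yield, six oxide percentages, net glass mass, are rebuilt starting from the weights per 858.6 lb of glass in full precision as set out in question or answer.
Material-by-material LOI:
  dolomitic limestone: 140.1 × 0.4788 = 67.08 lb
  MgO: 135.1 × 0.01480 = 1.999 lb
  Li2CO3: 107.8 × 0.6001 = 64.69 lb
  litharge: 447.6 × 0.001000 = 0.4476 lb
  BaCO3: 90.62 × 0.2250 = 20.39 lb
  colemanite: 137.4 × 0.3306 = 45.42 lb
Total LOI = 200.0 lb
Glass = batch − LOI = 1059 − 200.0 = 858.6 lb

LOI loss = 200.0 lb; glass = 858.6 lb; yield = 81.10%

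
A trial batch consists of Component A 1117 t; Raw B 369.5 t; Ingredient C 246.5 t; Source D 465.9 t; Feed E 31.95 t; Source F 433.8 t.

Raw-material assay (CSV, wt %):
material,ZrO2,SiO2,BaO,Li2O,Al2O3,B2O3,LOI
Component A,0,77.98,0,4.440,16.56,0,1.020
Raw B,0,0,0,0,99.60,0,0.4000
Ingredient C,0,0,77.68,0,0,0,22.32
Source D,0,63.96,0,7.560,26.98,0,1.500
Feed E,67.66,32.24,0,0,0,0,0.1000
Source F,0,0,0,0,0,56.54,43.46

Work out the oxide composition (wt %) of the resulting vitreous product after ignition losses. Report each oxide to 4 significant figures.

Mid-chain values are displayed rounded to 4 significant figures in the printout; the whole derivation keeps full precision throughout — every reported result takes a single rounding; derived quantities (the totals, LOI, six oxide percentages, yield, net glass mass) are rebuilt starting from the weights for 2401 t of glass at full precision, as given in the problem or answer text.
What the batch supplies per oxide:
  ZrO2: 31.95·0.6766 = 21.62 t
  SiO2: 1117·0.7798 + 465.9·0.6396 + 31.95·0.3224 = 1179 t
  BaO: 246.5·0.7768 = 191.5 t
  Li2O: 1117·0.04440 + 465.9·0.07560 = 84.82 t
  Al2O3: 1117·0.1656 + 369.5·0.9960 + 465.9·0.2698 = 678.7 t
  B2O3: 433.8·0.5654 = 245.3 t
LOI: 1117·0.01020 + 369.5·0.004000 + 246.5·0.2232 + 465.9·0.01500 + 31.95·0.001000 + 433.8·0.4346 = 263.4 t
Net of LOI, the glass mass = 2665 − 263.4 = 2401 t (= the summed oxide contributions)
oxide / glass × 100 gives the wt %

Glass mass = 2401 t (batch 2665 − LOI 263.4).
Composition: ZrO2 0.9003%, SiO2 49.11%, BaO 7.974%, Li2O 3.532%, Al2O3 28.26%, B2O3 10.21%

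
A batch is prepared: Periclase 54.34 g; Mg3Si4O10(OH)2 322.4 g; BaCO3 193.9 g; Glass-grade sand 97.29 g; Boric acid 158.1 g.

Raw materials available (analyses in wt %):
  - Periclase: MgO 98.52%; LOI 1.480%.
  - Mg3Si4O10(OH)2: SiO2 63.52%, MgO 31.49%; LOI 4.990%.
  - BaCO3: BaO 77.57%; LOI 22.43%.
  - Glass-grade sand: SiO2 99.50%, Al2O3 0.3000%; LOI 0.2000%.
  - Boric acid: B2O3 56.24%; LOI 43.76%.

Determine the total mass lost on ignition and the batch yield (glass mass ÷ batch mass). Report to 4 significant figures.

LOI loss = 129.8 g; glass = 696.3 g; yield = 84.29%

Working values are printed (rounded to 4 significant digits) on the page — every computation runs at full precision from start to finish; a single rounding yields each reported value — the derived quantities are computed starting from the weights on 696.3 g of glass in full float precision (yield, the five compositions, glass mass, ignition loss, the totals) precisely as stated by the question or the answer.
Per-material ignition loss:
  Periclase: 54.34 × 0.01480 = 0.8042 g
  Mg3Si4O10(OH)2: 322.4 × 0.04990 = 16.09 g
  BaCO3: 193.9 × 0.2243 = 43.49 g
  Glass-grade sand: 97.29 × 0.002000 = 0.1946 g
  Boric acid: 158.1 × 0.4376 = 69.18 g
Total LOI = 129.8 g
Glass = batch − LOI = 826.0 − 129.8 = 696.3 g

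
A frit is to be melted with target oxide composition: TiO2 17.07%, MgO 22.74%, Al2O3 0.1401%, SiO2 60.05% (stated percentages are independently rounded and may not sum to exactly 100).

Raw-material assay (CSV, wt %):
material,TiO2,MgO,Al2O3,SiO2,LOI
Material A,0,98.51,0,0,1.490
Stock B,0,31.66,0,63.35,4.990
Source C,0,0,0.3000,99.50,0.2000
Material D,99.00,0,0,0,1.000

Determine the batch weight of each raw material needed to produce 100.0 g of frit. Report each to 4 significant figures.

In-progress results appear rounded to 4 significant digits across the worked steps; each numeric step runs at full float precision in every operation. Each reported result undergoes a single rounding. All derived quantities (LOI, four oxide percentages, yield, the totals, net glass mass) are computed at full float precision using the weight values on 100.0 g of glass, as given in the problem or the answer.
Oxide-by-oxide targets in 100.0 g frit:
  TiO2: 17.07% × 100.0 = 17.07 g
  MgO: 22.74% × 100.0 = 22.74 g
  Al2O3: 0.1401% × 100.0 = 0.1401 g
  SiO2: 60.05% × 100.0 = 60.05 g
Per-oxide balance check working from each reported weight, versus the basis set out (sum by sum, the targets are met exact up to rounding of places):
  TiO2: 17.24·0.9900 = 17.07 g (target 17.07 g)
  MgO: 16.19·0.9851 + 21.44·0.3166 = 22.74 g (target 22.74 g)
  Al2O3: 46.70·0.003000 = 0.1401 g (target 0.1401 g)
  SiO2: 21.44·0.6335 + 46.70·0.9950 = 60.05 g (target 60.05 g)
The glass-mass cross-check: the batch minus its LOI: 99.99 g (per-oxide target masses sum to 100.0 g; the stated basis being 100.0 g — differing by rounding only).
Batch grand total — Σ batch = 101.6 g; loss to ignition Σ batch·LOI = 1.577 g; as yield: glass ÷ batch → 98.45%.

Batch per 100.0 g frit:
  Material A: 16.19 g
  Stock B: 21.44 g
  Source C: 46.70 g
  Material D: 17.24 g
Total batch = 101.6 g; LOI loss = 1.577 g; yield = 98.45%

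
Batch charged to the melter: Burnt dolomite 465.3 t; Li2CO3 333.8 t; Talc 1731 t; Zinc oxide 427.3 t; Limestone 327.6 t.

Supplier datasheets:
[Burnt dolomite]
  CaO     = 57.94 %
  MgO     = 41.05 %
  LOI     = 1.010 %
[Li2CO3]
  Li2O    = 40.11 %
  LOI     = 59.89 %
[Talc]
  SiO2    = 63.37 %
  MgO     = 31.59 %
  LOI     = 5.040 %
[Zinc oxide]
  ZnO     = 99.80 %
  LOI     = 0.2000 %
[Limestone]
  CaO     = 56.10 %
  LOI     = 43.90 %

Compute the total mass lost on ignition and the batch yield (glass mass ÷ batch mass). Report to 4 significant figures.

Every computation holds exact precision from start to finish; the intermediate values appear rounded to 4 significant digits alongside each step; each reported number takes exactly one rounding; derived quantities (ignition loss, five oxide percentages, glass mass, the totals, yield) are carried using the weight values on 2848 t of glass in exact precision, precisely as stated by question or answer.
Each material's LOI contribution:
  Burnt dolomite: 465.3 × 0.01010 = 4.700 t
  Li2CO3: 333.8 × 0.5989 = 199.9 t
  Talc: 1731 × 0.05040 = 87.24 t
  Zinc oxide: 427.3 × 0.002000 = 0.8546 t
  Limestone: 327.6 × 0.4390 = 143.8 t
Total LOI = 436.5 t
Glass = batch − LOI = 3285 − 436.5 = 2848 t

LOI loss = 436.5 t; glass = 2848 t; yield = 86.71%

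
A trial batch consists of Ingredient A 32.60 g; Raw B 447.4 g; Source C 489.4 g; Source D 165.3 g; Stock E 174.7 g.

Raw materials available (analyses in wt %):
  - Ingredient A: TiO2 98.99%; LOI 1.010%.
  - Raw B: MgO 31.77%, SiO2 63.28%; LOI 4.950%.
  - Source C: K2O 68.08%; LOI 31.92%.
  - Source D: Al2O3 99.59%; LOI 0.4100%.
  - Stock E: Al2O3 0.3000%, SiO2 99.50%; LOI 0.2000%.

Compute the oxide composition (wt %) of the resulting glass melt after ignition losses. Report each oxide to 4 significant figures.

Mid-chain values are printed (rounded to four significant figures) across the worked steps; each numeric step keeps full float precision from first step to last — every reported number is rounded only once; derived quantities are recomputed starting from the weights at 1130 g of glass in full float precision (the yield, five oxide percentages, net glass mass, ignition loss, the totals), exactly as printed in the problem or the answer.
Per-oxide mass from batch:
  MgO: 447.4·0.3177 = 142.1 g
  Al2O3: 165.3·0.9959 + 174.7·0.003000 = 165.1 g
  SiO2: 447.4·0.6328 + 174.7·0.9950 = 456.9 g
  TiO2: 32.60·0.9899 = 32.27 g
  K2O: 489.4·0.6808 = 333.2 g
LOI: 32.60·0.01010 + 447.4·0.04950 + 489.4·0.3192 + 165.3·0.004100 + 174.7·0.002000 = 179.7 g
Net of LOI, the glass mass = 1309 − 179.7 = 1130 g (= Σ oxide masses)
wt % = 100 × oxide mass / glass mass

Glass mass = 1130 g (batch 1309 − LOI 179.7).
Composition: MgO 12.58%, Al2O3 14.62%, SiO2 40.45%, TiO2 2.857%, K2O 29.49%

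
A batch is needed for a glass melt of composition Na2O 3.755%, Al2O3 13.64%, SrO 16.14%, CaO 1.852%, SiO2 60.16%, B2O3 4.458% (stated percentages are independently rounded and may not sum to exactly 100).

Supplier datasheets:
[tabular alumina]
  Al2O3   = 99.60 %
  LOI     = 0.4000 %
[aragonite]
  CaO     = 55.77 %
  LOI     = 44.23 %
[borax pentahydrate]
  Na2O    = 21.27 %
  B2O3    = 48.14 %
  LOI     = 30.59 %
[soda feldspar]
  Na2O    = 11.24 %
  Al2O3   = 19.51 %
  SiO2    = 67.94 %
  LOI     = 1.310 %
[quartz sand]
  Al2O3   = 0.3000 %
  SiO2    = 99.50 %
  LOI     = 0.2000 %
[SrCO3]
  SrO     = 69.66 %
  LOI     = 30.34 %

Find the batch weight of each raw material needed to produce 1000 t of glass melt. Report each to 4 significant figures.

The working math carries full float precision from start to finish. Intermediates are displayed rounded off to 4 significant figures within the worked lines; exactly one rounding is applied to every reported result — all derived quantities, which include the six compositions, totals, net glass mass, LOI, the yield, are carried in full float precision, as they appear in the problem or the answer, using the weight values per 1000 t of glass.
Oxide mass targets, per 1000 t glass melt:
  Na2O: 3.755% × 1000 = 37.55 t
  Al2O3: 13.64% × 1000 = 136.4 t
  SrO: 16.14% × 1000 = 161.4 t
  CaO: 1.852% × 1000 = 18.52 t
  SiO2: 60.16% × 1000 = 601.6 t
  B2O3: 4.458% × 1000 = 44.58 t
Per-oxide balance check applying the batch weights above, under the basis named above (summed amounts equal target values given rounding of the digits):
  Na2O: 92.60·0.2127 + 158.8·0.1124 = 37.55 t (target 37.55 t)
  Al2O3: 104.3·0.9960 + 158.8·0.1951 + 496.2·0.003000 = 136.4 t (target 136.4 t)
  SrO: 231.7·0.6966 = 161.4 t (target 161.4 t)
  CaO: 33.21·0.5577 = 18.52 t (target 18.52 t)
  SiO2: 158.8·0.6794 + 496.2·0.9950 = 601.6 t (target 601.6 t)
  B2O3: 92.60·0.4814 = 44.58 t (target 44.58 t)
Consistency of the glass mass: total charge less LOI = 1000 t (oxide target masses add up to 1000 t; against the stated basis, 1000 t — differing by rounding only).
Whole-batch sum: Σ batch = 1117 t; loss to ignition Σ batch·LOI = 116.8 t; yield, glass over the total, = 89.54%.

Batch per 1000 t glass melt:
  tabular alumina: 104.3 t
  aragonite: 33.21 t
  borax pentahydrate: 92.60 t
  soda feldspar: 158.8 t
  quartz sand: 496.2 t
  SrCO3: 231.7 t
Total batch = 1117 t; LOI loss = 116.8 t; yield = 89.54%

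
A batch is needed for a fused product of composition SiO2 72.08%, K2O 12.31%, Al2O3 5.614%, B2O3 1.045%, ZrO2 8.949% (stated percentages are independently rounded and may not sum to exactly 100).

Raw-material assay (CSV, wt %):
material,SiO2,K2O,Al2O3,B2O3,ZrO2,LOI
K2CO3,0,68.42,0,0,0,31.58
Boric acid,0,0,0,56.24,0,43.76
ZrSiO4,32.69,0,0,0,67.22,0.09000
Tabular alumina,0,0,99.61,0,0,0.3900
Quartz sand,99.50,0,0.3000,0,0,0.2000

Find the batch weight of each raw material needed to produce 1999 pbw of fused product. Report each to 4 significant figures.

The whole derivation runs at exact precision all the way through; working values appear, rounded to 4 significant digits, in the working. A single rounding finalizes every reported figure — the derived quantities are re-derived using the weight values for 1999 pbw of glass at exact precision (glass mass, totals, ignition loss, the yield, the five compositions), as set out in the problem or the answer.
The oxide mass targets at 1999 pbw fused product:
  SiO2: 72.08% × 1999 = 1441 pbw
  K2O: 12.31% × 1999 = 246.1 pbw
  Al2O3: 5.614% × 1999 = 112.2 pbw
  B2O3: 1.045% × 1999 = 20.89 pbw
  ZrO2: 8.949% × 1999 = 178.9 pbw
Per-oxide balance check with the batch weights as given, per the basis as stated (sums match the target masses within answer rounding):
  SiO2: 266.1·0.3269 + 1361·0.9950 = 1441 pbw (target 1441 pbw)
  K2O: 359.7·0.6842 = 246.1 pbw (target 246.1 pbw)
  Al2O3: 108.6·0.9961 + 1361·0.003000 = 112.3 pbw (target 112.2 pbw)
  B2O3: 37.14·0.5624 = 20.89 pbw (target 20.89 pbw)
  ZrO2: 266.1·0.6722 = 178.9 pbw (target 178.9 pbw)
Mass balance on the glass: batch total minus LOI = 1999 pbw (summing oxide targets gives 1999 pbw; the stated basis being 1999 pbw — a pure rounding effect).
Whole-batch sum: Σ batch = 2133 pbw; the LOI term Σ batch·LOI equals 133.2 pbw; as yield: glass ÷ batch → 93.75%.

Batch per 1999 pbw fused product:
  K2CO3: 359.7 pbw
  Boric acid: 37.14 pbw
  ZrSiO4: 266.1 pbw
  Tabular alumina: 108.6 pbw
  Quartz sand: 1361 pbw
Total batch = 2133 pbw; LOI loss = 133.2 pbw; yield = 93.75%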